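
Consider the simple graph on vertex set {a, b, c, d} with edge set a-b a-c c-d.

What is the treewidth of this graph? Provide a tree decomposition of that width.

Every bag has size at most 2, so the width is 2 − 1 = 1 and tw(G) ≤ 1. Since G has at least one edge (e.g. a–c), it is not an edgeless graph, so tw(G) ≥ 1. Therefore the treewidth is 1.

Treewidth 1.
One such decomposition:
Bags: B1 = {a, c}  B2 = {c, d}  B3 = {a, b}
Tree: B1–B2, B1–B3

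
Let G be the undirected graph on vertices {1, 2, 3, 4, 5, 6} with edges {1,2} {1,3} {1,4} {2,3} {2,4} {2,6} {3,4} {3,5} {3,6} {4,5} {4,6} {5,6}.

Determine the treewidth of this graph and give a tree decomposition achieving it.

Treewidth 3.
One such decomposition:
Bags: B1 = {3, 4, 5, 6}  B2 = {2, 3, 4, 6}  B3 = {1, 2, 3, 4}
Tree: B1–B2, B2–B3

The largest bag has 4 vertices, giving width 3; this decomposition certifies tw(G) ≤ 3. Conversely, {1, 2, 3, 4} is a clique of size 4, and the vertices of any clique must share a bag in every tree decomposition; so some bag has ≥ 4 vertices and tw(G) ≥ 3. Therefore the treewidth is 3.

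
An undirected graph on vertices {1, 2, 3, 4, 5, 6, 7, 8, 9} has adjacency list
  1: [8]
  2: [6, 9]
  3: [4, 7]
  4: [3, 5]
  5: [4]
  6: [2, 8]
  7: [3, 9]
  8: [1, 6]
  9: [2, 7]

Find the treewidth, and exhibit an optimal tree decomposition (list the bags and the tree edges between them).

Each bag holds 2 vertices, so the decomposition has width 1, which upper-bounds the treewidth. G has an edge, so its treewidth is at least 1. Hence tw(G) = 1 exactly.

Treewidth 1.
Bags: B1 = {1, 8}  B2 = {6, 8}  B3 = {2, 6}  B4 = {2, 9}  B5 = {7, 9}  B6 = {3, 7}  B7 = {3, 4}  B8 = {4, 5}
Tree: B1–B2, B2–B3, B3–B4, B4–B5, B5–B6, B6–B7, B7–B8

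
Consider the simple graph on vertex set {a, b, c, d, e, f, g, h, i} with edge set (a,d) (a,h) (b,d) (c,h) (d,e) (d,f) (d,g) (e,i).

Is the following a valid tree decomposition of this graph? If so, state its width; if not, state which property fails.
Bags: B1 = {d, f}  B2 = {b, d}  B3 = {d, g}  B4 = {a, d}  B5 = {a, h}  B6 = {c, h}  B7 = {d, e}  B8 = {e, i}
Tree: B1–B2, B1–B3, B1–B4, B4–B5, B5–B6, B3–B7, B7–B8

Vertex coverage: the bags together contain {a, b, c, d, e, f, g, h, i}, the full vertex set. Edge coverage: each edge of G has both endpoints in at least one bag. Running intersection: for every vertex, the bags containing it form a connected subtree. All three properties hold, so this is a valid tree decomposition of width max|bag| − 1 = 1, and hence tw(G) ≤ 1.

Yes; width 1.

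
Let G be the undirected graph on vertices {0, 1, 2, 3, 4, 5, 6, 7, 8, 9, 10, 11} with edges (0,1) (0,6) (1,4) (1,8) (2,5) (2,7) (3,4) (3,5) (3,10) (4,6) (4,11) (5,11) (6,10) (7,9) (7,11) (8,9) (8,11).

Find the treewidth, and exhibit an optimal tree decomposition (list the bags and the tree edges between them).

Every bag has size at most 4, so the width is 4 − 1 = 3 and tw(G) ≤ 3. For the lower bound: the 4 vertex sets {0,6,10}, {1}, {4}, {3,5,8,11} are disjoint, each induces a connected subgraph, and every pair is joined by at least one edge of G. Contracting each set to a single vertex therefore yields K_{4} as a minor, and since treewidth is minor-monotone, tw(G) ≥ tw(K_{4}) = 3. The upper and lower bounds meet at 3, so that is the treewidth.

Treewidth 3.
One such decomposition:
Bags: B1 = {0, 1, 6, 10}  B2 = {1, 4, 6, 10}  B3 = {1, 3, 4, 10}  B4 = {1, 3, 4, 8}  B5 = {3, 4, 8, 11}  B6 = {3, 5, 8, 11}  B7 = {5, 8, 9, 11}  B8 = {5, 7, 9, 11}  B9 = {2, 5, 7, 9}
Tree: B1–B2, B2–B3, B3–B4, B4–B5, B5–B6, B6–B7, B7–B8, B8–B9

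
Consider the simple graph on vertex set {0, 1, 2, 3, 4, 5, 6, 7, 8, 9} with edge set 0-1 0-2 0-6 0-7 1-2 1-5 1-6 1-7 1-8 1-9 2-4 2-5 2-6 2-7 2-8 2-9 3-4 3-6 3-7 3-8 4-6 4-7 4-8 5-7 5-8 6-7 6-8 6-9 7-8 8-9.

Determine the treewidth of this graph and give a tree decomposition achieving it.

Treewidth 4.
Bags: B1 = {1, 2, 5, 7, 8}  B2 = {1, 2, 6, 7, 8}  B3 = {2, 4, 6, 7, 8}  B4 = {1, 2, 6, 8, 9}  B5 = {3, 4, 6, 7, 8}  B6 = {0, 1, 2, 6, 7}
Tree: B1–B2, B2–B3, B2–B4, B3–B5, B2–B6

The largest bag has 5 vertices, giving width 4; this decomposition certifies tw(G) ≤ 4. For the lower bound, the 5 vertices {1, 2, 5, 7, 8} are pairwise adjacent, and any tree decomposition puts a clique entirely inside one bag — forcing width ≥ 4. The upper and lower bounds meet at 4, so that is the treewidth.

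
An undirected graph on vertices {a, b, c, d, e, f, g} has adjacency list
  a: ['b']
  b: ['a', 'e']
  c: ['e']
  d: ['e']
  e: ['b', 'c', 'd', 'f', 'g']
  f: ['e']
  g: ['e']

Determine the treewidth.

A width-1 tree decomposition is:
Bags: B1 = {e, g}  B2 = {b, e}  B3 = {e, f}  B4 = {d, e}  B5 = {a, b}  B6 = {c, e}
Tree: B1–B2, B2–B3, B3–B4, B2–B5, B2–B6
Every bag has size at most 2, so the width is 2 − 1 = 1 and tw(G) ≤ 1. Since G has at least one edge (e.g. e–g), it is not an edgeless graph, so tw(G) ≥ 1. Hence tw(G) = 1 exactly.

1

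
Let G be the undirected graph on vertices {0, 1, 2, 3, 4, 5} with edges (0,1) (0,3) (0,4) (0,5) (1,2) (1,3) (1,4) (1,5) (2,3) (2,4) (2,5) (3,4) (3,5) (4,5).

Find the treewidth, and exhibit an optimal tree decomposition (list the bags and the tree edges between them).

Treewidth 4.
Bags: B1 = {1, 2, 3, 4, 5}  B2 = {0, 1, 3, 4, 5}
Tree: B1–B2

Every bag has size at most 5, so the width is 5 − 1 = 4 and tw(G) ≤ 4. On the other hand G contains the 5-clique {0, 1, 3, 4, 5}. A clique must lie in a single bag of any decomposition, so no decomposition can have width below 4. Hence tw(G) = 4 exactly.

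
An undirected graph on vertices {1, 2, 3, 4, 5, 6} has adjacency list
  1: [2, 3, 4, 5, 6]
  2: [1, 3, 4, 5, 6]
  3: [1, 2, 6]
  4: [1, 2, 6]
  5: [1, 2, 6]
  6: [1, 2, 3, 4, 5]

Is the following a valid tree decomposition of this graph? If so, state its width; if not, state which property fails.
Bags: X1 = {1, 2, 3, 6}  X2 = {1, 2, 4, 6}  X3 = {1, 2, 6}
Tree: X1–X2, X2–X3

No — vertex 5 appears in no bag.

A tree decomposition must satisfy three properties: every vertex lies in some bag; for every edge, both endpoints lie together in some bag; and for every vertex, the bags containing it form a connected subtree. Here vertex 5 appears in no bag, so the decomposition is invalid.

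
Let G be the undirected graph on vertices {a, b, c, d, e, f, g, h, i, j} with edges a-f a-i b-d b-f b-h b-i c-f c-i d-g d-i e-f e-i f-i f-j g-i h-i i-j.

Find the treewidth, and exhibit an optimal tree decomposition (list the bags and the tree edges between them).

Every bag has size at most 3, so the width is 3 − 1 = 2 and tw(G) ≤ 2. For the lower bound, the 3 vertices {d, g, i} are pairwise adjacent, and any tree decomposition puts a clique entirely inside one bag — forcing width ≥ 2. Combining the bounds, tw(G) = 2.

Treewidth 2.
One such decomposition:
Bags: B1 = {d, g, i}  B2 = {b, d, i}  B3 = {b, h, i}  B4 = {b, f, i}  B5 = {c, f, i}  B6 = {a, f, i}  B7 = {e, f, i}  B8 = {f, i, j}
Tree: B1–B2, B2–B3, B3–B4, B4–B5, B5–B6, B6–B7, B4–B8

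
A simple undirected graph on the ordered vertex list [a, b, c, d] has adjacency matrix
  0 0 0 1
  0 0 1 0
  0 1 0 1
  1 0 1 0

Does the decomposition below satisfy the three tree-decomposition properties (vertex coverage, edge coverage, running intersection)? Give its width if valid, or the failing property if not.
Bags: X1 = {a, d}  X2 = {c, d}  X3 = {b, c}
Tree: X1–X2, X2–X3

Yes; width 1.

Checking the three conditions: (i) the bags cover all of {a, b, c, d}; (ii) for each edge, some bag contains both endpoints; (iii) the bags containing any fixed vertex form a subtree. All hold, so the decomposition is valid with width 2 − 1 = 1.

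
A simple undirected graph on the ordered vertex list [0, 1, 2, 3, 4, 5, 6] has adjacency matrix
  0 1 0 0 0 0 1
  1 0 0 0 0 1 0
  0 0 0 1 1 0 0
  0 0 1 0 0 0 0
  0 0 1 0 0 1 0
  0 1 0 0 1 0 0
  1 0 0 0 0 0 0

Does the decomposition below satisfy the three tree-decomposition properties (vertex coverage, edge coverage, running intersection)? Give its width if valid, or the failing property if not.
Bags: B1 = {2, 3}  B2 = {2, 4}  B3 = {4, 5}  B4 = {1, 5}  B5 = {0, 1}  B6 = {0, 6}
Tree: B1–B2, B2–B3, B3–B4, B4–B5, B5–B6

Yes; width 1.

Every vertex of G appears in some bag (union = {0, 1, 2, 3, 4, 5, 6}); every edge is covered by a bag; and for each vertex v the set of bags containing v is connected in the bag tree. The decomposition is therefore valid. The largest bag has 2 vertices, so the width is 1.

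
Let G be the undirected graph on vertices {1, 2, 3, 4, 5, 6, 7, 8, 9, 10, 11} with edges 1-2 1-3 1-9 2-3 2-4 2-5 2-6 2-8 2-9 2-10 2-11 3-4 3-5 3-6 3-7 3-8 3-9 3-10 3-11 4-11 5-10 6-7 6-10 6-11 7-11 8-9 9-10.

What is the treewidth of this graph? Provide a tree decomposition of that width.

The largest bag has 4 vertices, giving width 3; this decomposition certifies tw(G) ≤ 3. Conversely, {2, 3, 4, 11} is a clique of size 4, and the vertices of any clique must share a bag in every tree decomposition; so some bag has ≥ 4 vertices and tw(G) ≥ 3. Combining the bounds, tw(G) = 3.

Treewidth 3.
One such decomposition:
Bags: B1 = {2, 3, 9, 10}  B2 = {2, 3, 6, 10}  B3 = {2, 3, 8, 9}  B4 = {2, 3, 6, 11}  B5 = {1, 2, 3, 9}  B6 = {2, 3, 4, 11}  B7 = {2, 3, 5, 10}  B8 = {3, 6, 7, 11}
Tree: B1–B2, B1–B3, B2–B4, B3–B5, B4–B6, B2–B7, B4–B8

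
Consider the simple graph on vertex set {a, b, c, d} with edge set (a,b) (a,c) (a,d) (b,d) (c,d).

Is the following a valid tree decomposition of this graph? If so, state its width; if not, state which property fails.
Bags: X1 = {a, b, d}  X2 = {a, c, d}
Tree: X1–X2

Checking the three conditions: (i) the bags cover all of {a, b, c, d}; (ii) for each edge, some bag contains both endpoints; (iii) the bags containing any fixed vertex form a subtree. All hold, so the decomposition is valid with width 3 − 1 = 2.

Yes; width 2.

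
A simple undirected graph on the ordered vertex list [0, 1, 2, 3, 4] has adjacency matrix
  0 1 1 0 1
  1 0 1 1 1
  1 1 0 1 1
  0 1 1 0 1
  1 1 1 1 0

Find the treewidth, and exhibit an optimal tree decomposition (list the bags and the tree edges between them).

The largest bag has 4 vertices, giving width 3; this decomposition certifies tw(G) ≤ 3. For the lower bound, the 4 vertices {0, 1, 2, 4} are pairwise adjacent, and any tree decomposition puts a clique entirely inside one bag — forcing width ≥ 3. The upper and lower bounds meet at 3, so that is the treewidth.

Treewidth 3.
One optimal decomposition is:
Bags: B1 = {1, 2, 3, 4}  B2 = {0, 1, 2, 4}
Tree: B1–B2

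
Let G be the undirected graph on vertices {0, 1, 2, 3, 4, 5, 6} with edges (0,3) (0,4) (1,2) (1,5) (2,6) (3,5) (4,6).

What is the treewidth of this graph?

2

A width-2 tree decomposition is:
Bags: B1 = {2, 4, 6}  B2 = {0, 2, 4}  B3 = {0, 2, 3}  B4 = {2, 3, 5}  B5 = {1, 2, 5}
Tree: B1–B2, B2–B3, B3–B4, B4–B5
The largest bag has 3 vertices, giving width 2; this decomposition certifies tw(G) ≤ 2. The edges 2–6–4–0–3–5–1–2 form a cycle, so G is not a tree and its treewidth is at least 2. Combining the bounds, tw(G) = 2.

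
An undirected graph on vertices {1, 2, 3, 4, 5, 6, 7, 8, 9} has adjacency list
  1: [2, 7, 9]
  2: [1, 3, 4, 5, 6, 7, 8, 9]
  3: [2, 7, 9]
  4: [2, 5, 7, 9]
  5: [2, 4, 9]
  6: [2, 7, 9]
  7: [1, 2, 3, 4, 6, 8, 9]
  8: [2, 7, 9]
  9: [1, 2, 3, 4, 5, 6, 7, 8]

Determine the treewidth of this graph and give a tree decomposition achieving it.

Treewidth 3.
Bags: B1 = {2, 6, 7, 9}  B2 = {2, 7, 8, 9}  B3 = {2, 4, 7, 9}  B4 = {2, 3, 7, 9}  B5 = {2, 4, 5, 9}  B6 = {1, 2, 7, 9}
Tree: B1–B2, B2–B3, B2–B4, B3–B5, B2–B6

The largest bag has 4 vertices, giving width 3; this decomposition certifies tw(G) ≤ 3. On the other hand G contains the 4-clique {2, 4, 5, 9}. A clique must lie in a single bag of any decomposition, so no decomposition can have width below 3. The upper and lower bounds meet at 3, so that is the treewidth.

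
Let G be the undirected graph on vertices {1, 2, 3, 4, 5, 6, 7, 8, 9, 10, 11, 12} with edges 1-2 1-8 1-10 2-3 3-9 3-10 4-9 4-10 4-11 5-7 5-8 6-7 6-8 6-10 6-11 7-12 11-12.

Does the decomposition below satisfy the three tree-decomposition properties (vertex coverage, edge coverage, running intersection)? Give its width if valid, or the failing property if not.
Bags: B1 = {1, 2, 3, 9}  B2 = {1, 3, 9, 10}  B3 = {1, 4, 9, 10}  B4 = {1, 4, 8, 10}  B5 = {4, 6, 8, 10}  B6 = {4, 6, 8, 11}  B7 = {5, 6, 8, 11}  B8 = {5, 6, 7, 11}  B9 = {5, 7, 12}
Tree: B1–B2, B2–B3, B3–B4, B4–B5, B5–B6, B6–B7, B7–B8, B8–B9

No — edge (11,12) lies in no bag.

A tree decomposition must satisfy three properties: every vertex lies in some bag; for every edge, both endpoints lie together in some bag; and for every vertex, the bags containing it form a connected subtree. Here edge (11,12) lies in no bag, so the decomposition is invalid.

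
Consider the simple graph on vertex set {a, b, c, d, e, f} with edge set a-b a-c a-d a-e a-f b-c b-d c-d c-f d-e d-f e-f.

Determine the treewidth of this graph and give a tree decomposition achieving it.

Each bag holds 4 vertices, so the decomposition has width 3, which upper-bounds the treewidth. For the lower bound, the 4 vertices {a, d, e, f} are pairwise adjacent, and any tree decomposition puts a clique entirely inside one bag — forcing width ≥ 3. Hence tw(G) = 3 exactly.

Treewidth 3.
Bags: B1 = {a, d, e, f}  B2 = {a, c, d, f}  B3 = {a, b, c, d}
Tree: B1–B2, B2–B3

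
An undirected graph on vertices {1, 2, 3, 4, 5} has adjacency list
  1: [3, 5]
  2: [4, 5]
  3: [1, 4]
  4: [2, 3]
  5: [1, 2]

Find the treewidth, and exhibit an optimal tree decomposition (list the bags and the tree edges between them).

Every bag has size at most 3, so the width is 3 − 1 = 2 and tw(G) ≤ 2. Since 2–4–3–1–5–2 is a cycle in G, G is not acyclic. Forests are exactly the graphs of treewidth ≤ 1, so tw(G) ≥ 2. Combining the bounds, tw(G) = 2.

Treewidth 2.
One such decomposition:
Bags: B1 = {2, 3, 4}  B2 = {1, 2, 3}  B3 = {1, 2, 5}
Tree: B1–B2, B2–B3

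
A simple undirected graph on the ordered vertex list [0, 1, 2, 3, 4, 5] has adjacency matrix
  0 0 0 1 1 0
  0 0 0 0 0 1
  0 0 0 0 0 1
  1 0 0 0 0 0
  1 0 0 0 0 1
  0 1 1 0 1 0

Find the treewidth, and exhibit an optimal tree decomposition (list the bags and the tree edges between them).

Treewidth 1.
Bags: B1 = {2, 5}  B2 = {4, 5}  B3 = {1, 5}  B4 = {0, 4}  B5 = {0, 3}
Tree: B1–B2, B2–B3, B2–B4, B4–B5

The largest bag has 2 vertices, giving width 1; this decomposition certifies tw(G) ≤ 1. Since G has at least one edge (e.g. 2–5), it is not an edgeless graph, so tw(G) ≥ 1. The upper and lower bounds meet at 1, so that is the treewidth.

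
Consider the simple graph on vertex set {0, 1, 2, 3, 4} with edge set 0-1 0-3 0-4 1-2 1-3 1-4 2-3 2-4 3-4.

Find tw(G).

3

A width-3 tree decomposition is:
Bags: B1 = {1, 2, 3, 4}  B2 = {0, 1, 3, 4}
Tree: B1–B2
Each bag holds 4 vertices, so the decomposition has width 3, which upper-bounds the treewidth. Conversely, {0, 1, 3, 4} is a clique of size 4, and the vertices of any clique must share a bag in every tree decomposition; so some bag has ≥ 4 vertices and tw(G) ≥ 3. Therefore the treewidth is 3.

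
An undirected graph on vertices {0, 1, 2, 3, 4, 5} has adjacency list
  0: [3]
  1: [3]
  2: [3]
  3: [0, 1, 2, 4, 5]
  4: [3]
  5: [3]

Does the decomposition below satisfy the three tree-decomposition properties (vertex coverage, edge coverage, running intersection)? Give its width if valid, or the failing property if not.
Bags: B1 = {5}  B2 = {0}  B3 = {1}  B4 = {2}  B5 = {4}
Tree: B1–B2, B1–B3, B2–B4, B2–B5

A tree decomposition must satisfy three properties: every vertex lies in some bag; for every edge, both endpoints lie together in some bag; and for every vertex, the bags containing it form a connected subtree. Here vertex 3 appears in no bag, so the decomposition is invalid.

No — vertex 3 appears in no bag.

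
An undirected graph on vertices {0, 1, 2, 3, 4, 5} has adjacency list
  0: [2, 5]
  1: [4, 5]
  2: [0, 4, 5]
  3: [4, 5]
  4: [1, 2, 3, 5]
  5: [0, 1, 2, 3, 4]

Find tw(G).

2

A width-2 tree decomposition is:
Bags: B1 = {2, 4, 5}  B2 = {3, 4, 5}  B3 = {1, 4, 5}  B4 = {0, 2, 5}
Tree: B1–B2, B1–B3, B1–B4
The largest bag has 3 vertices, giving width 2; this decomposition certifies tw(G) ≤ 2. For the lower bound, the 3 vertices {0, 2, 5} are pairwise adjacent, and any tree decomposition puts a clique entirely inside one bag — forcing width ≥ 2. Combining the bounds, tw(G) = 2.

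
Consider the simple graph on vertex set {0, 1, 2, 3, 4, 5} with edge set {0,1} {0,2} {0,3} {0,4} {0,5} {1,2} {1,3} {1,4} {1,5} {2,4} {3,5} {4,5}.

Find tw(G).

A width-3 tree decomposition is:
Bags: B1 = {0, 1, 4, 5}  B2 = {0, 1, 2, 4}  B3 = {0, 1, 3, 5}
Tree: B1–B2, B1–B3
Each bag holds 4 vertices, so the decomposition has width 3, which upper-bounds the treewidth. For the lower bound, the 4 vertices {0, 1, 3, 5} are pairwise adjacent, and any tree decomposition puts a clique entirely inside one bag — forcing width ≥ 3. Therefore the treewidth is 3.

3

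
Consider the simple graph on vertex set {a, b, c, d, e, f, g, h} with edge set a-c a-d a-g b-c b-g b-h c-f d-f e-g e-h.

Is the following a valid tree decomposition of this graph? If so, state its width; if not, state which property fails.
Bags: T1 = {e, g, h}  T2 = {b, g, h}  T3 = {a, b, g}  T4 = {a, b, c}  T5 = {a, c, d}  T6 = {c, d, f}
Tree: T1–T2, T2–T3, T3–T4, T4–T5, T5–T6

Yes; width 2.

Every vertex of G appears in some bag (union = {a, b, c, d, e, f, g, h}); every edge is covered by a bag; and for each vertex v the set of bags containing v is connected in the bag tree. The decomposition is therefore valid. The largest bag has 3 vertices, so the width is 2.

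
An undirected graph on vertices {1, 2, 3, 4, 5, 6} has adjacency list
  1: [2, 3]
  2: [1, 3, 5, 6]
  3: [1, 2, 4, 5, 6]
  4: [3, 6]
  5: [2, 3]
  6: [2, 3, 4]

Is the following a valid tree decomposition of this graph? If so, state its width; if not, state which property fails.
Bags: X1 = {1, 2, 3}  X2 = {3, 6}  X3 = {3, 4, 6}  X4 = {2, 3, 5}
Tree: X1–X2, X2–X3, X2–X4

No — edge (2,6) lies in no bag.

A tree decomposition must satisfy three properties: every vertex lies in some bag; for every edge, both endpoints lie together in some bag; and for every vertex, the bags containing it form a connected subtree. Here edge (2,6) lies in no bag, so the decomposition is invalid.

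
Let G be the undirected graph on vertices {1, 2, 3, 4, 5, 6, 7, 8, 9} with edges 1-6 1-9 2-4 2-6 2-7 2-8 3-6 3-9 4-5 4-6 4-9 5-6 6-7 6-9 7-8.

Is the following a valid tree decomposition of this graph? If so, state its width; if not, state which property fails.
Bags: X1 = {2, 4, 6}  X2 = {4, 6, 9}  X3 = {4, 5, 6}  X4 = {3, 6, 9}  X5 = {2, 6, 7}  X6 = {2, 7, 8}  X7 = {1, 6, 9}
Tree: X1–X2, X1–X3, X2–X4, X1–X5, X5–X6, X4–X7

Checking the three conditions: (i) the bags cover all of {1, 2, 3, 4, 5, 6, 7, 8, 9}; (ii) for each edge, some bag contains both endpoints; (iii) the bags containing any fixed vertex form a subtree. All hold, so the decomposition is valid with width 3 − 1 = 2.

Yes; width 2.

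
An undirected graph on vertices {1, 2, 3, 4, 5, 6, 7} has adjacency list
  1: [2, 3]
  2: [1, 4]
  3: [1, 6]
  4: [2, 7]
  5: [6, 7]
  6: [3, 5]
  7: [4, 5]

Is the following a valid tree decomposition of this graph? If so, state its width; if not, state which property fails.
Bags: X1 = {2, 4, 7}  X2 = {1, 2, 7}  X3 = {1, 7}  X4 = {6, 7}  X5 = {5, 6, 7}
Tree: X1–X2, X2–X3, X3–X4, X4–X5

No — vertex 3 appears in no bag.

A tree decomposition must satisfy three properties: every vertex lies in some bag; for every edge, both endpoints lie together in some bag; and for every vertex, the bags containing it form a connected subtree. Here vertex 3 appears in no bag, so the decomposition is invalid.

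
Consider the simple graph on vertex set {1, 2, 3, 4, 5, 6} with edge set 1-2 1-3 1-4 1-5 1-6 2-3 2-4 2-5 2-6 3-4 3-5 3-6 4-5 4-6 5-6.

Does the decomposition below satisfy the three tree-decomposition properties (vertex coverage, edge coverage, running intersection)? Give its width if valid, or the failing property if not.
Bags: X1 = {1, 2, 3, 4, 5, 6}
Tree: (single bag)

Checking the three conditions: (i) the bags cover all of {1, 2, 3, 4, 5, 6}; (ii) for each edge, some bag contains both endpoints; (iii) the bags containing any fixed vertex form a subtree. All hold, so the decomposition is valid with width 6 − 1 = 5.

Yes; width 5.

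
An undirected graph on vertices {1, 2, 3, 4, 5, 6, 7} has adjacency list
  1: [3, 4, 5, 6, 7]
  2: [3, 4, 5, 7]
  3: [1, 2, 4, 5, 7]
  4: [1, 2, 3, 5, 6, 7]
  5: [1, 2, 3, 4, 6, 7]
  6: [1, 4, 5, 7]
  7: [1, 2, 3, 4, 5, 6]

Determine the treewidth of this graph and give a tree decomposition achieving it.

Treewidth 4.
Bags: B1 = {2, 3, 4, 5, 7}  B2 = {1, 3, 4, 5, 7}  B3 = {1, 4, 5, 6, 7}
Tree: B1–B2, B2–B3

Each bag holds 5 vertices, so the decomposition has width 4, which upper-bounds the treewidth. For the lower bound, the 5 vertices {1, 3, 4, 5, 7} are pairwise adjacent, and any tree decomposition puts a clique entirely inside one bag — forcing width ≥ 4. Hence tw(G) = 4 exactly.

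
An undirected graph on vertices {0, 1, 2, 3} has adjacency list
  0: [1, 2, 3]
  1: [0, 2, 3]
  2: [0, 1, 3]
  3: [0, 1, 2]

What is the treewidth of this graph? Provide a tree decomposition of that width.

Treewidth 3.
Bags: B1 = {0, 1, 2, 3}
Tree: (single bag)

A single bag containing all 4 vertices is trivially a valid decomposition of width 3. For the lower bound, the 4 vertices {0, 1, 2, 3} are pairwise adjacent, and any tree decomposition puts a clique entirely inside one bag — forcing width ≥ 3. Therefore the treewidth is 3.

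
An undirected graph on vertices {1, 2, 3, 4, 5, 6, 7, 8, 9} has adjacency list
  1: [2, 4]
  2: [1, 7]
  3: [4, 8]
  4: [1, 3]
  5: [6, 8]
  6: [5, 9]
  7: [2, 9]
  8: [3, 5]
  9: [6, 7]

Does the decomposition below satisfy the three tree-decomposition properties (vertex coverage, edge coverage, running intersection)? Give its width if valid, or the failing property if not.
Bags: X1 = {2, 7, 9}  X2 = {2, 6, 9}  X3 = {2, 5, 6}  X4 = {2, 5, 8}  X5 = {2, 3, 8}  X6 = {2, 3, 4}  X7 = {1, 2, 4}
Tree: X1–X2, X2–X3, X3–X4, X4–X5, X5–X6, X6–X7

Yes; width 2.

Vertex coverage: the bags together contain {1, 2, 3, 4, 5, 6, 7, 8, 9}, the full vertex set. Edge coverage: each edge of G has both endpoints in at least one bag. Running intersection: for every vertex, the bags containing it form a connected subtree. All three properties hold, so this is a valid tree decomposition of width max|bag| − 1 = 2, and hence tw(G) ≤ 2.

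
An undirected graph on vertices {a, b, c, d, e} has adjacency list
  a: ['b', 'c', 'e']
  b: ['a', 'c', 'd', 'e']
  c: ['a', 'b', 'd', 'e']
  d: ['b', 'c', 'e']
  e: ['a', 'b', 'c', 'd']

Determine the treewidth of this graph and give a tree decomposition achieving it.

Treewidth 3.
One optimal decomposition is:
Bags: B1 = {a, b, c, e}  B2 = {b, c, d, e}
Tree: B1–B2

Each bag holds 4 vertices, so the decomposition has width 3, which upper-bounds the treewidth. Conversely, {b, c, d, e} is a clique of size 4, and the vertices of any clique must share a bag in every tree decomposition; so some bag has ≥ 4 vertices and tw(G) ≥ 3. Therefore the treewidth is 3.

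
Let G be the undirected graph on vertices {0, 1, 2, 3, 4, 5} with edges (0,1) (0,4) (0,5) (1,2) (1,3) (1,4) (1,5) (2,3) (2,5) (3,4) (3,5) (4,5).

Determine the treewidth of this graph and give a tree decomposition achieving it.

Treewidth 3.
Bags: B1 = {1, 3, 4, 5}  B2 = {1, 2, 3, 5}  B3 = {0, 1, 4, 5}
Tree: B1–B2, B1–B3

The largest bag has 4 vertices, giving width 3; this decomposition certifies tw(G) ≤ 3. On the other hand G contains the 4-clique {0, 1, 4, 5}. A clique must lie in a single bag of any decomposition, so no decomposition can have width below 3. Combining the bounds, tw(G) = 3.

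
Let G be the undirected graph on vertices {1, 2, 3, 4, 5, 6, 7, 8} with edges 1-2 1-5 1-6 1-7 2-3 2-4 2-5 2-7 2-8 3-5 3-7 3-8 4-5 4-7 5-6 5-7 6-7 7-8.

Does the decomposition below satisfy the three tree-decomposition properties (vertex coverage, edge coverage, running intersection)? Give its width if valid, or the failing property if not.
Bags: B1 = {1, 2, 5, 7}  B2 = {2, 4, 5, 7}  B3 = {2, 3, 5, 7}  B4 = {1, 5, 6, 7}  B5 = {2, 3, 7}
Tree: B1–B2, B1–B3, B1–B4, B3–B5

A tree decomposition must satisfy three properties: every vertex lies in some bag; for every edge, both endpoints lie together in some bag; and for every vertex, the bags containing it form a connected subtree. Here vertex 8 appears in no bag, so the decomposition is invalid.

No — vertex 8 appears in no bag.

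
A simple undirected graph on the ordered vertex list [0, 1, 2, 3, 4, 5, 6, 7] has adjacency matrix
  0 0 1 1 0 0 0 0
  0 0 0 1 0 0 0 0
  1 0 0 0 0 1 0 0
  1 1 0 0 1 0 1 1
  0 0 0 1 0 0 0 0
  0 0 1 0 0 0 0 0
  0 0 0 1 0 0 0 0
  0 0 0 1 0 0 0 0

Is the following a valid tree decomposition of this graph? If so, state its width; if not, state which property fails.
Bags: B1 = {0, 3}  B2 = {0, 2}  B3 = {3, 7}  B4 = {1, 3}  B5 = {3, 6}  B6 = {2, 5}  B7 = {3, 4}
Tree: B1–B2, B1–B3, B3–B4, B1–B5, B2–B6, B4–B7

Yes; width 1.

Every vertex of G appears in some bag (union = {0, 1, 2, 3, 4, 5, 6, 7}); every edge is covered by a bag; and for each vertex v the set of bags containing v is connected in the bag tree. The decomposition is therefore valid. The largest bag has 2 vertices, so the width is 1.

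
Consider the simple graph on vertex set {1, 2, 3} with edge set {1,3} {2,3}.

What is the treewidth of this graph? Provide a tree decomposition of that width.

The largest bag has 2 vertices, giving width 1; this decomposition certifies tw(G) ≤ 1. Since G has at least one edge (e.g. 2–3), it is not an edgeless graph, so tw(G) ≥ 1. Hence tw(G) = 1 exactly.

Treewidth 1.
Bags: B1 = {2, 3}  B2 = {1, 3}
Tree: B1–B2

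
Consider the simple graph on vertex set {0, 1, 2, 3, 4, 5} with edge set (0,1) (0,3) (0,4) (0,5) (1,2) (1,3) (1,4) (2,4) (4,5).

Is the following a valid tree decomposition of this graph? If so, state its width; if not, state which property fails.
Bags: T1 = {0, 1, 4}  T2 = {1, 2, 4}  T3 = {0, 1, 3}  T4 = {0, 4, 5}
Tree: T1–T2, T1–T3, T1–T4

Checking the three conditions: (i) the bags cover all of {0, 1, 2, 3, 4, 5}; (ii) for each edge, some bag contains both endpoints; (iii) the bags containing any fixed vertex form a subtree. All hold, so the decomposition is valid with width 3 − 1 = 2.

Yes; width 2.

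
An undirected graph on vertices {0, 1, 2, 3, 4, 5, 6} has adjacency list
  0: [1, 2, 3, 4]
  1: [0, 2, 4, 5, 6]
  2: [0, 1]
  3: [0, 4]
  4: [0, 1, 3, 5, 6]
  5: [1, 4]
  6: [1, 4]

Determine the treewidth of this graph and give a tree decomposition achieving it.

The largest bag has 3 vertices, giving width 2; this decomposition certifies tw(G) ≤ 2. On the other hand G contains the 3-clique {0, 1, 2}. A clique must lie in a single bag of any decomposition, so no decomposition can have width below 2. The upper and lower bounds meet at 2, so that is the treewidth.

Treewidth 2.
One such decomposition:
Bags: B1 = {0, 1, 2}  B2 = {0, 1, 4}  B3 = {1, 4, 6}  B4 = {0, 3, 4}  B5 = {1, 4, 5}
Tree: B1–B2, B2–B3, B2–B4, B2–B5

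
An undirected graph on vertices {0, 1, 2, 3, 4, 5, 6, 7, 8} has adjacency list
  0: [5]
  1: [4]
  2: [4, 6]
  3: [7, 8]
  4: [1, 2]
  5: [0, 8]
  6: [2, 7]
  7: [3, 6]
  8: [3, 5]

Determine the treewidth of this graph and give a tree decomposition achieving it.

Treewidth 1.
Bags: B1 = {0, 5}  B2 = {5, 8}  B3 = {3, 8}  B4 = {3, 7}  B5 = {6, 7}  B6 = {2, 6}  B7 = {2, 4}  B8 = {1, 4}
Tree: B1–B2, B2–B3, B3–B4, B4–B5, B5–B6, B6–B7, B7–B8

Every bag has size at most 2, so the width is 2 − 1 = 1 and tw(G) ≤ 1. Any graph with an edge has treewidth ≥ 1, and G has the edge 0–5. Combining the bounds, tw(G) = 1.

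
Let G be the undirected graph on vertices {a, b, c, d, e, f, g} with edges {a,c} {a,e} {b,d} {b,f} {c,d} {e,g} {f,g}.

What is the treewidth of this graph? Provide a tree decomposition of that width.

Treewidth 2.
One such decomposition:
Bags: B1 = {b, f, g}  B2 = {b, d, g}  B3 = {c, d, g}  B4 = {a, c, g}  B5 = {a, e, g}
Tree: B1–B2, B2–B3, B3–B4, B4–B5

Each bag holds 3 vertices, so the decomposition has width 2, which upper-bounds the treewidth. Since g–f–b–d–c–a–e–g is a cycle in G, G is not acyclic. Forests are exactly the graphs of treewidth ≤ 1, so tw(G) ≥ 2. Hence tw(G) = 2 exactly.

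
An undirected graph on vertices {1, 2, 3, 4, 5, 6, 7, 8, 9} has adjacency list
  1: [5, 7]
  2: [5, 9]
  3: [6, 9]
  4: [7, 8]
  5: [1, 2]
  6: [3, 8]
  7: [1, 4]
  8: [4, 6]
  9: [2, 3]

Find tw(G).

A width-2 tree decomposition is:
Bags: B1 = {1, 5, 7}  B2 = {4, 5, 7}  B3 = {4, 5, 8}  B4 = {5, 6, 8}  B5 = {3, 5, 6}  B6 = {3, 5, 9}  B7 = {2, 5, 9}
Tree: B1–B2, B2–B3, B3–B4, B4–B5, B5–B6, B6–B7
The largest bag has 3 vertices, giving width 2; this decomposition certifies tw(G) ≤ 2. The edges 5–1–7–4–8–6–3–9–2–5 form a cycle, so G is not a tree and its treewidth is at least 2. Combining the bounds, tw(G) = 2.

2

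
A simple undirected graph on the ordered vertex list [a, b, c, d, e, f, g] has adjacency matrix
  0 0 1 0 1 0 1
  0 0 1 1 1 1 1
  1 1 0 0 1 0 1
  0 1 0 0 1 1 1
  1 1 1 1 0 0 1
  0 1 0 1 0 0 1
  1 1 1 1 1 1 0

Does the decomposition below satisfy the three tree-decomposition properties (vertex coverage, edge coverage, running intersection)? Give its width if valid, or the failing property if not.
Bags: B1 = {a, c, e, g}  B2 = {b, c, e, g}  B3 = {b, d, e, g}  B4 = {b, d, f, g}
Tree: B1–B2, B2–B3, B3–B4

Every vertex of G appears in some bag (union = {a, b, c, d, e, f, g}); every edge is covered by a bag; and for each vertex v the set of bags containing v is connected in the bag tree. The decomposition is therefore valid. The largest bag has 4 vertices, so the width is 3.

Yes; width 3.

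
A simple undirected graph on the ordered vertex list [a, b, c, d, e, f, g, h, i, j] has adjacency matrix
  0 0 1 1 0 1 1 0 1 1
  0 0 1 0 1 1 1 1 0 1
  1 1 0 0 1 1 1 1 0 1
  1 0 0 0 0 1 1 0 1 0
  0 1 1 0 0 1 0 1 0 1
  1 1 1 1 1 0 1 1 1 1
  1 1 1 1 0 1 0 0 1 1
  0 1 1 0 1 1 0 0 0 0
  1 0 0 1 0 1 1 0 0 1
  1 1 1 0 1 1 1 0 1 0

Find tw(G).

4

A width-4 tree decomposition is:
Bags: B1 = {a, c, f, g, j}  B2 = {b, c, f, g, j}  B3 = {a, f, g, i, j}  B4 = {b, c, e, f, j}  B5 = {a, d, f, g, i}  B6 = {b, c, e, f, h}
Tree: B1–B2, B1–B3, B2–B4, B3–B5, B4–B6
Each bag holds 5 vertices, so the decomposition has width 4, which upper-bounds the treewidth. For the lower bound, the 5 vertices {a, d, f, g, i} are pairwise adjacent, and any tree decomposition puts a clique entirely inside one bag — forcing width ≥ 4. The upper and lower bounds meet at 4, so that is the treewidth.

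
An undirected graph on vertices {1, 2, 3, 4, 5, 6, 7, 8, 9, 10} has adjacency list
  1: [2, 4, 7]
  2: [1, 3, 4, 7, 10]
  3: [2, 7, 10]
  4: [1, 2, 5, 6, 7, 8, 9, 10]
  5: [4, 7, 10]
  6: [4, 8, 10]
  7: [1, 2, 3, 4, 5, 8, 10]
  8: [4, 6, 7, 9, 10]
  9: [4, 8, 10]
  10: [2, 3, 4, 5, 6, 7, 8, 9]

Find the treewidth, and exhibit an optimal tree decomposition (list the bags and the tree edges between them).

Treewidth 3.
One optimal decomposition is:
Bags: B1 = {2, 4, 7, 10}  B2 = {4, 7, 8, 10}  B3 = {4, 8, 9, 10}  B4 = {4, 6, 8, 10}  B5 = {4, 5, 7, 10}  B6 = {1, 2, 4, 7}  B7 = {2, 3, 7, 10}
Tree: B1–B2, B2–B3, B2–B4, B1–B5, B1–B6, B1–B7

The largest bag has 4 vertices, giving width 3; this decomposition certifies tw(G) ≤ 3. On the other hand G contains the 4-clique {2, 3, 7, 10}. A clique must lie in a single bag of any decomposition, so no decomposition can have width below 3. Therefore the treewidth is 3.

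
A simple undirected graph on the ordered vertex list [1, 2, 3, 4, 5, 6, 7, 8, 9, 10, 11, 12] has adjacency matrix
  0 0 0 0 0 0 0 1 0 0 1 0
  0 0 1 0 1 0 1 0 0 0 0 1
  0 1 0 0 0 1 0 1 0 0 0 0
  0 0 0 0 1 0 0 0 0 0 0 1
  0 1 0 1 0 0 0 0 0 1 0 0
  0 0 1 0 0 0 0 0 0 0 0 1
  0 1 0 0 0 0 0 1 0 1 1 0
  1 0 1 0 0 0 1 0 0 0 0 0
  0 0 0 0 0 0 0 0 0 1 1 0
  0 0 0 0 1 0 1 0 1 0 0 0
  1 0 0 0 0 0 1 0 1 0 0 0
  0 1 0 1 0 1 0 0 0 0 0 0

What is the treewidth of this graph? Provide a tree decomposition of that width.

Every bag has size at most 4, so the width is 4 − 1 = 3 and tw(G) ≤ 3. For the lower bound: the 4 vertex sets {4,6,12}, {3}, {2}, {5,7,8,10} are disjoint, each induces a connected subgraph, and every pair is joined by at least one edge of G. Contracting each set to a single vertex therefore yields K_{4} as a minor, and since treewidth is minor-monotone, tw(G) ≥ tw(K_{4}) = 3. Therefore the treewidth is 3.

Treewidth 3.
One optimal decomposition is:
Bags: B1 = {3, 4, 6, 12}  B2 = {2, 3, 4, 12}  B3 = {2, 3, 4, 5}  B4 = {2, 3, 5, 8}  B5 = {2, 5, 7, 8}  B6 = {5, 7, 8, 10}  B7 = {1, 7, 8, 10}  B8 = {1, 7, 10, 11}  B9 = {1, 9, 10, 11}
Tree: B1–B2, B2–B3, B3–B4, B4–B5, B5–B6, B6–B7, B7–B8, B8–B9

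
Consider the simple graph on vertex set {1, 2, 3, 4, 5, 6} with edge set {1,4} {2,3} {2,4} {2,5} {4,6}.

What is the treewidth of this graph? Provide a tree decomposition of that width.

Every bag has size at most 2, so the width is 2 − 1 = 1 and tw(G) ≤ 1. Any graph with an edge has treewidth ≥ 1, and G has the edge 2–3. Hence tw(G) = 1 exactly.

Treewidth 1.
Bags: B1 = {2, 3}  B2 = {2, 4}  B3 = {4, 6}  B4 = {1, 4}  B5 = {2, 5}
Tree: B1–B2, B2–B3, B3–B4, B2–B5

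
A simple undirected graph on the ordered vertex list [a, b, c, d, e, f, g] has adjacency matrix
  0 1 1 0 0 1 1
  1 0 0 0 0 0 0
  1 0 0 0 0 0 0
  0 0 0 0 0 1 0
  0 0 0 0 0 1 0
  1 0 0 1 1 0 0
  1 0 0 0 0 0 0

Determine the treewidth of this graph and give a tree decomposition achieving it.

Treewidth 1.
Bags: B1 = {a, f}  B2 = {d, f}  B3 = {a, g}  B4 = {e, f}  B5 = {a, c}  B6 = {a, b}
Tree: B1–B2, B1–B3, B2–B4, B3–B5, B3–B6

The largest bag has 2 vertices, giving width 1; this decomposition certifies tw(G) ≤ 1. Since G has at least one edge (e.g. a–f), it is not an edgeless graph, so tw(G) ≥ 1. Hence tw(G) = 1 exactly.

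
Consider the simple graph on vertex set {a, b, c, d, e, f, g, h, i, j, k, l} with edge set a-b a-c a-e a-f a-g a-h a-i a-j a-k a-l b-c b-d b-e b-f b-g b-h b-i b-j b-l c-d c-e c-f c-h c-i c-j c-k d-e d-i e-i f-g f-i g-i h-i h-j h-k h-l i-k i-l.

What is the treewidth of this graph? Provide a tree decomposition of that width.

Treewidth 4.
One such decomposition:
Bags: B1 = {a, b, c, h, i}  B2 = {a, b, c, e, i}  B3 = {a, c, h, i, k}  B4 = {a, b, c, f, i}  B5 = {a, b, f, g, i}  B6 = {b, c, d, e, i}  B7 = {a, b, h, i, l}  B8 = {a, b, c, h, j}
Tree: B1–B2, B1–B3, B1–B4, B4–B5, B2–B6, B1–B7, B1–B8

Every bag has size at most 5, so the width is 5 − 1 = 4 and tw(G) ≤ 4. On the other hand G contains the 5-clique {a, c, h, i, k}. A clique must lie in a single bag of any decomposition, so no decomposition can have width below 4. Combining the bounds, tw(G) = 4.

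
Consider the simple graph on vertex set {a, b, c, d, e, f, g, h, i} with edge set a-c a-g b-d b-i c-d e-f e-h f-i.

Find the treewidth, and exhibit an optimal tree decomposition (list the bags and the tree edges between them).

Each bag holds 2 vertices, so the decomposition has width 1, which upper-bounds the treewidth. G has an edge, so its treewidth is at least 1. The upper and lower bounds meet at 1, so that is the treewidth.

Treewidth 1.
One optimal decomposition is:
Bags: B1 = {a, g}  B2 = {a, c}  B3 = {c, d}  B4 = {b, d}  B5 = {b, i}  B6 = {f, i}  B7 = {e, f}  B8 = {e, h}
Tree: B1–B2, B2–B3, B3–B4, B4–B5, B5–B6, B6–B7, B7–B8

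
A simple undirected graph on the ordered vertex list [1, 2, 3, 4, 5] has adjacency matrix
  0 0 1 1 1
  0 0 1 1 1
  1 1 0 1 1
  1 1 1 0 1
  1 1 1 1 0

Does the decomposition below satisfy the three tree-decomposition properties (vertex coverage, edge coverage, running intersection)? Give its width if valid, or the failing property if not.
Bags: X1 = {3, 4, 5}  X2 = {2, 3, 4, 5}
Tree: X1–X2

No — vertex 1 appears in no bag.

A tree decomposition must satisfy three properties: every vertex lies in some bag; for every edge, both endpoints lie together in some bag; and for every vertex, the bags containing it form a connected subtree. Here vertex 1 appears in no bag, so the decomposition is invalid.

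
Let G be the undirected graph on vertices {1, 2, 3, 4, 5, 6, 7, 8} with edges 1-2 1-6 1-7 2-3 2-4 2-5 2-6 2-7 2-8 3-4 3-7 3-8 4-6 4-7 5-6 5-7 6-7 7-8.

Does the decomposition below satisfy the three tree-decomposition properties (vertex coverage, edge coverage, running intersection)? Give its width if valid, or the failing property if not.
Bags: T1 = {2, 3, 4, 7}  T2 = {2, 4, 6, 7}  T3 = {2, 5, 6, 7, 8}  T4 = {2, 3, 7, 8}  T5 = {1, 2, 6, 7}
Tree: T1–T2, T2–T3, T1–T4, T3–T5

No — bags containing vertex 8 are not connected in the tree.

A tree decomposition must satisfy three properties: every vertex lies in some bag; for every edge, both endpoints lie together in some bag; and for every vertex, the bags containing it form a connected subtree. Here bags containing vertex 8 are not connected in the tree, so the decomposition is invalid.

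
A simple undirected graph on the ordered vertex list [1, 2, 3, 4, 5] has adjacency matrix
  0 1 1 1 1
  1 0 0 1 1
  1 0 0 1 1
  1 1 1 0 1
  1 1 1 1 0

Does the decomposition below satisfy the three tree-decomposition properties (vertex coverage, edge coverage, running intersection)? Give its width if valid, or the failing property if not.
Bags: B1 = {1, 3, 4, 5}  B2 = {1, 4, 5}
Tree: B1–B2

A tree decomposition must satisfy three properties: every vertex lies in some bag; for every edge, both endpoints lie together in some bag; and for every vertex, the bags containing it form a connected subtree. Here vertex 2 appears in no bag, so the decomposition is invalid.

No — vertex 2 appears in no bag.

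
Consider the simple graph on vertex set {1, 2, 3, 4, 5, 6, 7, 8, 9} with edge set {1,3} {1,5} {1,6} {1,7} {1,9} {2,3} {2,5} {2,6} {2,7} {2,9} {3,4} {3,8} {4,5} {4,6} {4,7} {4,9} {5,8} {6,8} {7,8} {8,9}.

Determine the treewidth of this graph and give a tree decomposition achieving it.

Treewidth 4.
One optimal decomposition is:
Bags: B1 = {1, 2, 4, 6, 8}  B2 = {1, 2, 4, 5, 8}  B3 = {1, 2, 4, 7, 8}  B4 = {1, 2, 4, 8, 9}  B5 = {1, 2, 3, 4, 8}
Tree: B1–B2, B2–B3, B3–B4, B4–B5

Every bag has size at most 5, so the width is 5 − 1 = 4 and tw(G) ≤ 4. For the lower bound: the 5 vertex sets {4,6}, {1,5}, {2,7}, {8}, {9} are disjoint, each induces a connected subgraph, and every pair is joined by at least one edge of G. Contracting each set to a single vertex therefore yields K_{5} as a minor, and since treewidth is minor-monotone, tw(G) ≥ tw(K_{5}) = 4. Hence tw(G) = 4 exactly.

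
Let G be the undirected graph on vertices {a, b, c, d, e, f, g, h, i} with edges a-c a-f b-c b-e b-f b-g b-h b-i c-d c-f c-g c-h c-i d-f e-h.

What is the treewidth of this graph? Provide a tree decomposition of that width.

The largest bag has 3 vertices, giving width 2; this decomposition certifies tw(G) ≤ 2. For the lower bound, the 3 vertices {b, e, h} are pairwise adjacent, and any tree decomposition puts a clique entirely inside one bag — forcing width ≥ 2. Therefore the treewidth is 2.

Treewidth 2.
Bags: B1 = {b, e, h}  B2 = {b, c, h}  B3 = {b, c, f}  B4 = {a, c, f}  B5 = {b, c, i}  B6 = {c, d, f}  B7 = {b, c, g}
Tree: B1–B2, B2–B3, B3–B4, B3–B5, B3–B6, B3–B7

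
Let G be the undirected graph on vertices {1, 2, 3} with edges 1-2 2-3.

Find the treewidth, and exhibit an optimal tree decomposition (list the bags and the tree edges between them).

Treewidth 1.
One optimal decomposition is:
Bags: B1 = {1, 2}  B2 = {2, 3}
Tree: B1–B2

Every bag has size at most 2, so the width is 2 − 1 = 1 and tw(G) ≤ 1. Any graph with an edge has treewidth ≥ 1, and G has the edge 1–2. Hence tw(G) = 1 exactly.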